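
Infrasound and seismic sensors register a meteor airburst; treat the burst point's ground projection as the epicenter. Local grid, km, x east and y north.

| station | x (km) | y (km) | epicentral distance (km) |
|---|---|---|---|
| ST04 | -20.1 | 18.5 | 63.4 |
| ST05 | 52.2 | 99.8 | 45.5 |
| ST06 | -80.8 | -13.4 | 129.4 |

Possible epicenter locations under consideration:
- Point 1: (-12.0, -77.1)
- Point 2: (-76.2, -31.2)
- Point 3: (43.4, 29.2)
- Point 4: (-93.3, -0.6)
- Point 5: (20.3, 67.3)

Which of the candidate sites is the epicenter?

For each candidate, compare |candidate − station| to the reported distance:
Point 1: residuals ST04 32.5, ST05 142.7, ST06 35.6 → max 142.7 km
Point 2: residuals ST04 11.5, ST05 137.9, ST06 111.0 → max 137.9 km
Point 3: residuals ST04 1.0, ST05 25.6, ST06 1.9 → max 25.6 km
Point 4: residuals ST04 12.3, ST05 131.3, ST06 111.5 → max 131.3 km
Point 5: residuals ST04 0.0, ST05 0.0, ST06 0.0 → max 0.0 km
Only Point 5 has all residuals ≈ 0.

Point 5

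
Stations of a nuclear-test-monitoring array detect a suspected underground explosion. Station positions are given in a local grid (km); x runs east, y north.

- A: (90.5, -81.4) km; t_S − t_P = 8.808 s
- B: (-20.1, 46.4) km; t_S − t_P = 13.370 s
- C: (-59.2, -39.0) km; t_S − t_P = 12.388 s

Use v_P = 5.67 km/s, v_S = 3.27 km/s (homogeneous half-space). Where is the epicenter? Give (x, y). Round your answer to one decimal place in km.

Distance from S−P lag: d = Δt · v_P v_S / (v_P − v_S) = Δt · (5.67·3.27)/(5.67−3.27) ≈ 7.7254·Δt.
So d_A = 68.05, d_B = 103.29, d_C = 95.70 km.
Circle about each station: (x − 90.5)² + (y + 81.4)² = 68.05²; (x + 20.1)² + (y − 46.4)² = 103.29²; (x + 59.2)² + (y + 39.0)² = 95.70².
Subtracting the A equation from the B and C equations removes the quadratic terms:
-221.2 x + 255.6 y = -18297.26
-299.4 x + 84.8 y = -14318.26
Solving the 2×2 system: x ≈ 36.5, y ≈ -40.0 km.

x ≈ 36.5 km, y ≈ -40.0 km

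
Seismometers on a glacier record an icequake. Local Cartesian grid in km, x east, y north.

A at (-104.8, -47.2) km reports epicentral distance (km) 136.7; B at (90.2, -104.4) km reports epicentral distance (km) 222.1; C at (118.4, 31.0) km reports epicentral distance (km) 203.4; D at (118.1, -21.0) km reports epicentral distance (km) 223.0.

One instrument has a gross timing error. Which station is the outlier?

B

Solve using three stations at a time. Using A, C, D (subtract circle equations pairwise → linear system) gives (x, y) ≈ (-77.2, 86.5).
Distances from that point to each station vs reported:
  A: calculated 136.5 vs reported 136.7 → residual 0.2 km
  B: calculated 253.9 vs reported 222.1 → residual 31.8 km
  C: calculated 203.3 vs reported 203.4 → residual 0.1 km
  D: calculated 222.9 vs reported 223.0 → residual 0.1 km
A, C, D are mutually consistent (residuals ≈ 0); B is off by 31.8 km.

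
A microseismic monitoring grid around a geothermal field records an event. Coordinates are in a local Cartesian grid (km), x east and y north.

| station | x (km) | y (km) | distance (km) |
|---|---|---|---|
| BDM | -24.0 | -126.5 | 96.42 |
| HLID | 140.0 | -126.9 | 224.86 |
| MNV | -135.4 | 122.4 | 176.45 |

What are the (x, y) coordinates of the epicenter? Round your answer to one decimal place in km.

Circle about each station: (x + 24.0)² + (y + 126.5)² = 96.42²; (x − 140.0)² + (y + 126.9)² = 224.86²; (x + 135.4)² + (y − 122.4)² = 176.45².
Subtracting the BDM equation from the HLID and MNV equations removes the quadratic terms:
328.0 x − 0.8 y = -22139.84
-222.8 x + 497.8 y = -5101.12
Solving the 2×2 system: x ≈ -67.6, y ≈ -40.5 km.
Check against BDM (with the unrounded x, y): √((x + 24.0)²+(y + 126.5)²) = 96.42 ≈ 96.42 km. ✓

(-67.6, -40.5)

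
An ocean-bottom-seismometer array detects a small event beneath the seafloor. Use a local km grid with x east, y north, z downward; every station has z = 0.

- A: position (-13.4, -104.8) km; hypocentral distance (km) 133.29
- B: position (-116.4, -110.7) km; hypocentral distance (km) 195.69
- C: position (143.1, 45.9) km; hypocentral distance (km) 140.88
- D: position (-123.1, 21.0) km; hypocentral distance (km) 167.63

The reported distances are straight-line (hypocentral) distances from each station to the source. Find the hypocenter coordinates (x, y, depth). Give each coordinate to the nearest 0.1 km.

Each station gives a sphere (x−x_i)² + (y−y_i)² + z² = d_i² (stations at z=0).
Subtracting the A sphere from B and C: z² cancels, leaving linear equations in x and y:
-206.0 x − 11.8 y = -5887.50
313.0 x + 301.4 y = 9340.87
Solving: x ≈ 28.500, y ≈ 1.394 km (keep extra digits for the depth step; rounded: 28.5, 1.4).
Then from the A sphere: z² = 133.29² − (x + 13.4)² − (y + 104.8)² with x = 28.500, y = 1.394, so z ≈ 68.800 ≈ 68.8 km.

x ≈ 28.5 km, y ≈ 1.4 km, depth ≈ 68.8 km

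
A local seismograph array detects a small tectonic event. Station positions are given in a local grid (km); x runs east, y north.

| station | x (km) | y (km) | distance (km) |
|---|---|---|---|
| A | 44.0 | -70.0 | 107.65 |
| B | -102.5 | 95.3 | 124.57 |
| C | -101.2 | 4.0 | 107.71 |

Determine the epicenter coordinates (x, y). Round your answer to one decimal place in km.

Circle about each station: (x − 44.0)² + (y + 70.0)² = 107.65²; (x + 102.5)² + (y − 95.3)² = 124.57²; (x + 101.2)² + (y − 4.0)² = 107.71².
Subtracting the A equation from the B and C equations removes the quadratic terms:
-293.0 x + 330.6 y = 8823.18
-290.4 x + 148.0 y = 3408.52
Solving the 2×2 system: x ≈ 3.4, y ≈ 29.7 km.
Check against A (with the unrounded x, y): √((x − 44.0)²+(y + 70.0)²) = 107.65 ≈ 107.65 km. ✓

x ≈ 3.4 km, y ≈ 29.7 km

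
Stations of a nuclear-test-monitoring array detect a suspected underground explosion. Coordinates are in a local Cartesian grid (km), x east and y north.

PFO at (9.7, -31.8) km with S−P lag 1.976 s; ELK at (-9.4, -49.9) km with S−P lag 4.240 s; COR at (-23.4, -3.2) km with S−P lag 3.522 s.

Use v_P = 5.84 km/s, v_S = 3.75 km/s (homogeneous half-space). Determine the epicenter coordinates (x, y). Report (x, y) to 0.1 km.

x ≈ 12.6 km, y ≈ -11.3 km

Distance from S−P lag: d = Δt · v_P v_S / (v_P − v_S) = Δt · (5.84·3.75)/(5.84−3.75) ≈ 10.4785·Δt.
So d_PFO = 20.71, d_ELK = 44.43, d_COR = 36.91 km.
Circle about each station: (x − 9.7)² + (y + 31.8)² = 20.71²; (x + 9.4)² + (y + 49.9)² = 44.43²; (x + 23.4)² + (y + 3.2)² = 36.91².
Subtracting pairs of circle equations eliminates x²+y² and gives linear equations (the radical axes):
-38.2 x − 36.2 y = -72.08
-66.2 x + 57.2 y = -1480.97
Solving the 2×2 system: x ≈ 12.6, y ≈ -11.3 km.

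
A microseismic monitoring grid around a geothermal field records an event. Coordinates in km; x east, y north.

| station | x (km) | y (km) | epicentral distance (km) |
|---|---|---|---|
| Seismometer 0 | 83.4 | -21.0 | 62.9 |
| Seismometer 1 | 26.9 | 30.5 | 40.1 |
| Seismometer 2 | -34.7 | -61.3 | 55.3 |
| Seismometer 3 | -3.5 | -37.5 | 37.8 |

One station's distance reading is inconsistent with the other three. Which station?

Seismometer 2

Solve using three stations at a time. Using Seismometer 0, Seismometer 1, Seismometer 3 (subtract circle equations pairwise → linear system) gives (x, y) ≈ (21.6, -9.2).
Distances from that point to each station vs reported:
  Seismometer 0: calculated 62.9 vs reported 62.9 → residual 0.0 km
  Seismometer 1: calculated 40.1 vs reported 40.1 → residual 0.0 km
  Seismometer 2: calculated 76.7 vs reported 55.3 → residual 21.4 km
  Seismometer 3: calculated 37.8 vs reported 37.8 → residual 0.0 km
Seismometer 0, Seismometer 1, Seismometer 3 are mutually consistent (residuals ≈ 0); Seismometer 2 is off by 21.4 km.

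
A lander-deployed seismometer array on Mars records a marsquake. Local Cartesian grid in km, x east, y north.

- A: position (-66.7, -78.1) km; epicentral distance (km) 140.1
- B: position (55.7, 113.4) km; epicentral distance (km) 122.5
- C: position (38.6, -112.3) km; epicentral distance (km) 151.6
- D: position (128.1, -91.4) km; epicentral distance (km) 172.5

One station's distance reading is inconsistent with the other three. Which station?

Solve using three stations at a time. Using A, C, D (subtract circle equations pairwise → linear system) gives (x, y) ≈ (13.0, 37.2).
Distances from that point to each station vs reported:
  A: calculated 140.2 vs reported 140.1 → residual 0.1 km
  B: calculated 87.3 vs reported 122.5 → residual 35.2 km
  C: calculated 151.7 vs reported 151.6 → residual 0.1 km
  D: calculated 172.6 vs reported 172.5 → residual 0.1 km
A, C, D are mutually consistent (residuals ≈ 0); B is off by 35.2 km.

B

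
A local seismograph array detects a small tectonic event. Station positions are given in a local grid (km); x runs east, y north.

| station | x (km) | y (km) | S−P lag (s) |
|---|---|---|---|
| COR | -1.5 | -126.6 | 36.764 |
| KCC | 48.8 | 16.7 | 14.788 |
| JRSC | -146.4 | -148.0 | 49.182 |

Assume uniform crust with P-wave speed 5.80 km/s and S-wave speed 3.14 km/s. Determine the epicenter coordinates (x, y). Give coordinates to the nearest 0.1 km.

Distance from S−P lag: d = Δt · v_P v_S / (v_P − v_S) = Δt · (5.80·3.14)/(5.80−3.14) ≈ 6.8466·Δt.
So d_COR = 251.71, d_KCC = 101.25, d_JRSC = 336.73 km.
Circle about each station: (x + 1.5)² + (y + 126.6)² = 251.71²; (x − 48.8)² + (y − 16.7)² = 101.25²; (x + 146.4)² + (y + 148.0)² = 336.73².
Subtracting pairs of circle equations eliminates x²+y² and gives linear equations (the radical axes):
100.6 x + 286.6 y = 39736.88
-289.8 x − 42.8 y = -22722.02
Solving the 2×2 system: x ≈ 61.1, y ≈ 117.2 km.

x ≈ 61.1 km, y ≈ 117.2 km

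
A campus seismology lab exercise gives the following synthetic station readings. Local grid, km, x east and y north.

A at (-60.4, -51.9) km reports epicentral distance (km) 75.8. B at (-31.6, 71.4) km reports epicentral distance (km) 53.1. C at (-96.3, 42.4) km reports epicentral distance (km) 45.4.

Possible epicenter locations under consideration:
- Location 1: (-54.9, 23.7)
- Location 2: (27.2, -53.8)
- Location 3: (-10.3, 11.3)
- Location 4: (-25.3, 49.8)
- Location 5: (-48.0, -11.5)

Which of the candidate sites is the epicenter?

Location 1

For each candidate, compare |candidate − station| to the reported distance:
Location 1: residuals A 0.0, B 0.0, C 0.0 → max 0.0 km
Location 2: residuals A 11.8, B 85.2, C 111.1 → max 111.1 km
Location 3: residuals A 4.8, B 10.7, C 46.1 → max 46.1 km
Location 4: residuals A 31.8, B 30.6, C 26.0 → max 31.8 km
Location 5: residuals A 33.5, B 31.4, C 27.0 → max 33.5 km
Only Location 1 has all residuals ≈ 0.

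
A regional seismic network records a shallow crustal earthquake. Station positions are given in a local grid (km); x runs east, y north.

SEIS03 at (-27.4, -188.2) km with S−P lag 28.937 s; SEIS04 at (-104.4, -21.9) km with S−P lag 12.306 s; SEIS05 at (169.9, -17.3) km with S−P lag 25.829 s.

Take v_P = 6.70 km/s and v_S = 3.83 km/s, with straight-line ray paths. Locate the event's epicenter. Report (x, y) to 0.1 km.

x ≈ -43.9 km, y ≈ 70.0 km

Distance from S−P lag: d = Δt · v_P v_S / (v_P − v_S) = Δt · (6.70·3.83)/(6.70−3.83) ≈ 8.9411·Δt.
So d_SEIS03 = 258.73, d_SEIS04 = 110.03, d_SEIS05 = 230.94 km.
Circle about each station: (x + 27.4)² + (y + 188.2)² = 258.73²; (x + 104.4)² + (y + 21.9)² = 110.03²; (x − 169.9)² + (y + 17.3)² = 230.94².
Subtracting pairs of circle equations eliminates x²+y² and gives linear equations (the radical axes):
-154.0 x + 332.6 y = 30043.58
394.6 x + 341.8 y = 6603.23
Solving the 2×2 system: x ≈ -43.9, y ≈ 70.0 km.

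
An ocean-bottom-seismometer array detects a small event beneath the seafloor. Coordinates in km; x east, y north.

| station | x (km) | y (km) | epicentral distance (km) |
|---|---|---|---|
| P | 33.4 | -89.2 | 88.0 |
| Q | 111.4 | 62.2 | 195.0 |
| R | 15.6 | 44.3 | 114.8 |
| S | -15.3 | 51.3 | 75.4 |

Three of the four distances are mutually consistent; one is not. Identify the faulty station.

S

Solve using three stations at a time. Using P, Q, R (subtract circle equations pairwise → linear system) gives (x, y) ≈ (-46.5, -52.3).
Distances from that point to each station vs reported:
  P: calculated 88.0 vs reported 88.0 → residual 0.0 km
  Q: calculated 195.0 vs reported 195.0 → residual 0.0 km
  R: calculated 114.8 vs reported 114.8 → residual 0.0 km
  S: calculated 108.2 vs reported 75.4 → residual 32.8 km
P, Q, R are mutually consistent (residuals ≈ 0); S is off by 32.8 km.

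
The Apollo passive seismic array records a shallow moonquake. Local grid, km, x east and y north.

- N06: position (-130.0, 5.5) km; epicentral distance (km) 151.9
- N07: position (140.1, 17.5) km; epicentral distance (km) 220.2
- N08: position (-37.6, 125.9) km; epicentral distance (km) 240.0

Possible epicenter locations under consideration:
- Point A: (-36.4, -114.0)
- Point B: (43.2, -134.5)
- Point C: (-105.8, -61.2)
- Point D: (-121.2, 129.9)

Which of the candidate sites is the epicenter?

Point A

For each candidate, compare |candidate − station| to the reported distance:
Point A: residuals N06 0.1, N07 0.1, N08 0.1 → max 0.1 km
Point B: residuals N06 70.8, N07 39.9, N08 32.6 → max 70.8 km
Point C: residuals N06 80.9, N07 38.0, N08 40.9 → max 80.9 km
Point D: residuals N06 27.2, N07 64.2, N08 156.3 → max 156.3 km
Only Point A has all residuals ≈ 0.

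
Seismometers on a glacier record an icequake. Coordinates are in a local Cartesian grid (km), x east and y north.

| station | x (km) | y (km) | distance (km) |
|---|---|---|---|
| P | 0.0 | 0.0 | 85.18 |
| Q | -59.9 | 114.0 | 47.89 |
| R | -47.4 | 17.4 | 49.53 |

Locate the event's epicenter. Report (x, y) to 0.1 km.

Circle about each station: x² + y² = 85.18²; (x + 59.9)² + (y − 114.0)² = 47.89²; (x + 47.4)² + (y − 17.4)² = 49.53².
Subtracting pairs of circle equations eliminates x²+y² and gives linear equations (the radical axes):
-119.8 x + 228.0 y = 21546.19
-94.8 x + 34.8 y = 7351.93
Solving the 2×2 system: x ≈ -53.1, y ≈ 66.6 km.
Check against P (with the unrounded x, y): √(x²+y²) = 85.18 ≈ 85.18 km. ✓

(-53.1, 66.6)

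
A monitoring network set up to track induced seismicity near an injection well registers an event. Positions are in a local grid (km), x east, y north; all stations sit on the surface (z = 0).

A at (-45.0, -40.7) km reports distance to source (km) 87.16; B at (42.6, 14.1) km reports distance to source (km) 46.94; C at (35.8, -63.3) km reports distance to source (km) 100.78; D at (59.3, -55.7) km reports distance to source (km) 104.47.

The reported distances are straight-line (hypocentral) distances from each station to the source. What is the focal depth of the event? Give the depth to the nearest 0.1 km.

depth ≈ 18.5 km

Each station gives a sphere (x−x_i)² + (y−y_i)² + z² = d_i² (stations at z=0).
Subtracting the A sphere from B and C: z² cancels, leaving linear equations in x and y:
175.2 x + 109.6 y = 3725.58
161.6 x − 45.2 y = -952.70
Solving: x ≈ 2.496, y ≈ 30.002 km (keep extra digits for the depth step; rounded: 2.5, 30.0).
Then from the A sphere: z² = 87.16² − (x + 45.0)² − (y + 40.7)² with x = 2.496, y = 30.002, so z ≈ 18.499 ≈ 18.5 km.
Check against D (with the unrounded solution): distance 104.47 ≈ 104.47 km. ✓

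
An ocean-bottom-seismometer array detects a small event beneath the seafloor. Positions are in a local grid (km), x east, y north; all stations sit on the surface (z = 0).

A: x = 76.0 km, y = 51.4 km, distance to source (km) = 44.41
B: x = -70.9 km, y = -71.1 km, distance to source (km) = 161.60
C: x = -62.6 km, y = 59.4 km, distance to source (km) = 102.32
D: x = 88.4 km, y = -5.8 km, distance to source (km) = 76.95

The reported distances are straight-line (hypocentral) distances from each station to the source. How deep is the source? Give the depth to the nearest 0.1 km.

Each station gives a sphere (x−x_i)² + (y−y_i)² + z² = d_i² (stations at z=0).
Subtracting the A sphere from B and C: z² cancels, leaving linear equations in x and y:
-293.8 x − 245.0 y = -22478.25
-277.2 x + 16.0 y = -9467.97
Solving: x ≈ 36.898, y ≈ 47.501 km (keep extra digits for the depth step; rounded: 36.9, 47.5).
Then from the A sphere: z² = 44.41² − (x − 76.0)² − (y − 51.4)² with x = 36.898, y = 47.501, so z ≈ 20.690 ≈ 20.7 km.

20.7 km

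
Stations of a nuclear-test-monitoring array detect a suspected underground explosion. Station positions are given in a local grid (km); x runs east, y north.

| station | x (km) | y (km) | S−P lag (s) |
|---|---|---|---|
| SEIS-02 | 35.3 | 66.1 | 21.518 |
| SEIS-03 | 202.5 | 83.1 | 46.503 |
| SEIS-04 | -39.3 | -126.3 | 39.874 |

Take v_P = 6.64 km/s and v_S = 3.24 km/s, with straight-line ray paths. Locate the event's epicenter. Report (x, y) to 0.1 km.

Distance from S−P lag: d = Δt · v_P v_S / (v_P − v_S) = Δt · (6.64·3.24)/(6.64−3.24) ≈ 6.3275·Δt.
So d_SEIS-02 = 136.16, d_SEIS-03 = 294.25, d_SEIS-04 = 252.30 km.
Circle about each station: (x − 35.3)² + (y − 66.1)² = 136.16²; (x − 202.5)² + (y − 83.1)² = 294.25²; (x + 39.3)² + (y + 126.3)² = 252.30².
Subtracting pairs of circle equations eliminates x²+y² and gives linear equations (the radical axes):
334.4 x + 34.0 y = -25746.96
-149.2 x − 384.8 y = -33234.86
Solving the 2×2 system: x ≈ -89.3, y ≈ 121.0 km.

x ≈ -89.3 km, y ≈ 121.0 km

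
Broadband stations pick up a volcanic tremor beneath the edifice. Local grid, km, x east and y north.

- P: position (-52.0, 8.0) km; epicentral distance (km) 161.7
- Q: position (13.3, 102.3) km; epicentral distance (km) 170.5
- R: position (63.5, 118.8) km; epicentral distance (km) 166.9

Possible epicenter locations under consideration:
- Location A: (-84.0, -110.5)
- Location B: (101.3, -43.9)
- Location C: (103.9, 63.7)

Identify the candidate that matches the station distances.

For each candidate, compare |candidate − station| to the reported distance:
Location A: residuals P 39.0, Q 63.5, R 105.7 → max 105.7 km
Location B: residuals P 0.1, Q 0.1, R 0.1 → max 0.1 km
Location C: residuals P 3.9, Q 72.0, R 98.6 → max 98.6 km
Only Location B has all residuals ≈ 0.

Location B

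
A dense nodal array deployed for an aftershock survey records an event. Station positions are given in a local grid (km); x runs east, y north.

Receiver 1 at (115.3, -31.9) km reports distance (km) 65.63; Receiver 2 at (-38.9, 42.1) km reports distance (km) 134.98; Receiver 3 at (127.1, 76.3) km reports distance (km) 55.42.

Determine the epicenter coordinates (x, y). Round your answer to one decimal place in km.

(95.6, 30.7)

Circle about each station: (x − 115.3)² + (y + 31.9)² = 65.63²; (x + 38.9)² + (y − 42.1)² = 134.98²; (x − 127.1)² + (y − 76.3)² = 55.42².
Subtracting pairs of circle equations eliminates x²+y² and gives linear equations (the radical axes):
-308.4 x + 148.0 y = -24938.38
23.6 x + 216.4 y = 8900.32
Solving the 2×2 system: x ≈ 95.6, y ≈ 30.7 km.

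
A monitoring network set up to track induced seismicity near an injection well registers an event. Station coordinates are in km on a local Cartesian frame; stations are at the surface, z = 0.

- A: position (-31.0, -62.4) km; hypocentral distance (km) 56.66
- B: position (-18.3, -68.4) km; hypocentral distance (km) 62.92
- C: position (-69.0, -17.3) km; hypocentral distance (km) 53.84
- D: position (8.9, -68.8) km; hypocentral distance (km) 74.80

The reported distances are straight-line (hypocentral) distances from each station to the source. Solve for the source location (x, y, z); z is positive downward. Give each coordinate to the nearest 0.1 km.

(-34.1, -23.0, 40.6)

Each station gives a sphere (x−x_i)² + (y−y_i)² + z² = d_i² (stations at z=0).
Subtracting the A sphere from B and C: z² cancels, leaving linear equations in x and y:
25.4 x − 12.0 y = -589.88
-76.0 x + 90.2 y = 517.14
Solving: x ≈ -34.082, y ≈ -22.983 km (keep extra digits for the depth step; rounded: -34.1, -23.0).
Then from the A sphere: z² = 56.66² − (x + 31.0)² − (y + 62.4)² with x = -34.082, y = -22.983, so z ≈ 40.585 ≈ 40.6 km.
Check against D (with the unrounded solution): distance 74.79 ≈ 74.80 km. ✓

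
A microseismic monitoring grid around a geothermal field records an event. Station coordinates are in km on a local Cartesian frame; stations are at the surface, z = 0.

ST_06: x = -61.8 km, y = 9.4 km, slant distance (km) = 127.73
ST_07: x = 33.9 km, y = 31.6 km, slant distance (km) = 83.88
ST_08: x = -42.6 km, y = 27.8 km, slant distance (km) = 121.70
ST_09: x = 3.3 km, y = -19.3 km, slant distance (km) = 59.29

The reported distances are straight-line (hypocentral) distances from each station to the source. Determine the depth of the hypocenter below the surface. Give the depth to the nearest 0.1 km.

Each station gives a sphere (x−x_i)² + (y−y_i)² + z² = d_i² (stations at z=0).
Subtracting the ST_06 sphere from ST_07 and ST_08: z² cancels, leaving linear equations in x and y:
191.4 x + 44.4 y = 7519.27
38.4 x + 36.8 y = 184.06
Solving: x ≈ 50.301, y ≈ -47.487 km (keep extra digits for the depth step; rounded: 50.3, -47.5).
Then from the ST_06 sphere: z² = 127.73² − (x + 61.8)² − (y − 9.4)² with x = 50.301, y = -47.487, so z ≈ 22.632 ≈ 22.6 km.

z ≈ 22.6 km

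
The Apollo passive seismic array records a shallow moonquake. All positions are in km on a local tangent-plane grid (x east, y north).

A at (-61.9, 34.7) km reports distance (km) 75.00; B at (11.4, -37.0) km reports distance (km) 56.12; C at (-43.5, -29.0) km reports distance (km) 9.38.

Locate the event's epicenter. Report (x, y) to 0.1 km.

x ≈ -44.7 km, y ≈ -38.3 km

Circle about each station: (x + 61.9)² + (y − 34.7)² = 75.00²; (x − 11.4)² + (y + 37.0)² = 56.12²; (x + 43.5)² + (y + 29.0)² = 9.38².
Subtracting pairs of circle equations eliminates x²+y² and gives linear equations (the radical axes):
146.6 x − 143.4 y = -1061.19
36.8 x − 127.4 y = 3234.57
Solving the 2×2 system: x ≈ -44.7, y ≈ -38.3 km.
Check against A (with the unrounded x, y): √((x + 61.9)²+(y − 34.7)²) = 75.00 ≈ 75.00 km. ✓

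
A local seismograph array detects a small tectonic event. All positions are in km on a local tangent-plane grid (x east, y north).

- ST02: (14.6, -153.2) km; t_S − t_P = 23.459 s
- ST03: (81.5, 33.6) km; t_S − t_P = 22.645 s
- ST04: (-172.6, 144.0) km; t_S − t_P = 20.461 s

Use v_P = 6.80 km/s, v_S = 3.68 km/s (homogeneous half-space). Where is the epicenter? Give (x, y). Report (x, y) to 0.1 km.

x ≈ -96.7 km, y ≈ -1.5 km

Distance from S−P lag: d = Δt · v_P v_S / (v_P − v_S) = Δt · (6.80·3.68)/(6.80−3.68) ≈ 8.0205·Δt.
So d_ST02 = 188.15, d_ST03 = 181.62, d_ST04 = 164.11 km.
Circle about each station: (x − 14.6)² + (y + 153.2)² = 188.15²; (x − 81.5)² + (y − 33.6)² = 181.62²; (x + 172.6)² + (y − 144.0)² = 164.11².
Subtracting pairs of circle equations eliminates x²+y² and gives linear equations (the radical axes):
133.8 x + 373.6 y = -13497.59
-374.4 x + 594.4 y = 35311.69
Solving the 2×2 system: x ≈ -96.7, y ≈ -1.5 km.
Check against ST02 (with the unrounded x, y): √((x − 14.6)²+(y + 153.2)²) = 188.15 ≈ 188.15 km. ✓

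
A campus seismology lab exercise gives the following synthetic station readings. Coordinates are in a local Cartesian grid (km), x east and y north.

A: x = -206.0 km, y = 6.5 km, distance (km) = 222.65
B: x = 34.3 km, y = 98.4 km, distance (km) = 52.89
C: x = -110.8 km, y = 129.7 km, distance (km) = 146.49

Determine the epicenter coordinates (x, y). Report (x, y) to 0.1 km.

12.3 km east, 50.3 km north

Circle about each station: (x + 206.0)² + (y − 6.5)² = 222.65²; (x − 34.3)² + (y − 98.4)² = 52.89²; (x + 110.8)² + (y − 129.7)² = 146.49².
Subtracting pairs of circle equations eliminates x²+y² and gives linear equations (the radical axes):
480.6 x + 183.8 y = 15156.47
190.4 x + 246.4 y = 14734.18
Solving the 2×2 system: x ≈ 12.3, y ≈ 50.3 km.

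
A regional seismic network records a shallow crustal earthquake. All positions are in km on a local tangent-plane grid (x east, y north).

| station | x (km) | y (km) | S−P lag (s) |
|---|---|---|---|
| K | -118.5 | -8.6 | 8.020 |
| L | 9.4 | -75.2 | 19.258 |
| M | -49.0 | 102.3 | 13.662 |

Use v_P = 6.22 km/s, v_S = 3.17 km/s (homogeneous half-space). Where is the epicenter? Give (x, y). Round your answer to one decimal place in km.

x ≈ -73.7 km, y ≈ 17.5 km

Distance from S−P lag: d = Δt · v_P v_S / (v_P − v_S) = Δt · (6.22·3.17)/(6.22−3.17) ≈ 6.4647·Δt.
So d_K = 51.85, d_L = 124.50, d_M = 88.32 km.
Circle about each station: (x + 118.5)² + (y + 8.6)² = 51.85²; (x − 9.4)² + (y + 75.2)² = 124.50²; (x + 49.0)² + (y − 102.3)² = 88.32².
Subtracting the K equation from the L and M equations removes the quadratic terms:
255.8 x − 133.2 y = -21184.64
139.0 x + 221.8 y = -6361.92
Solving the 2×2 system: x ≈ -73.7, y ≈ 17.5 km.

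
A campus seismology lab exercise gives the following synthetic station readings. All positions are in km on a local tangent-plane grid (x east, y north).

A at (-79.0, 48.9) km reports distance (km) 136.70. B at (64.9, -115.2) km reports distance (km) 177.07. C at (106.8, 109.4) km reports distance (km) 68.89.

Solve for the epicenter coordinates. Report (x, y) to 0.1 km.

57.1 km east, 61.7 km north

Circle about each station: (x + 79.0)² + (y − 48.9)² = 136.70²; (x − 64.9)² + (y + 115.2)² = 177.07²; (x − 106.8)² + (y − 109.4)² = 68.89².
Subtracting the A equation from the B and C equations removes the quadratic terms:
287.8 x − 328.2 y = -3816.05
371.6 x + 121.0 y = 28683.45
Solving the 2×2 system: x ≈ 57.1, y ≈ 61.7 km.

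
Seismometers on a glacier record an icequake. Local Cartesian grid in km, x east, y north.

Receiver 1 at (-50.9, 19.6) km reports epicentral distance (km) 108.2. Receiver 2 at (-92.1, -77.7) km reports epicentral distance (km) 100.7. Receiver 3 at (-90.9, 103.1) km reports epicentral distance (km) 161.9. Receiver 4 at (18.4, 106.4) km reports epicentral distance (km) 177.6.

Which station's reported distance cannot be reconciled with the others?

Receiver 3

Solve using three stations at a time. Using Receiver 1, Receiver 2, Receiver 4 (subtract circle equations pairwise → linear system) gives (x, y) ≈ (8.4, -70.9).
Distances from that point to each station vs reported:
  Receiver 1: calculated 108.2 vs reported 108.2 → residual 0.0 km
  Receiver 2: calculated 100.7 vs reported 100.7 → residual 0.0 km
  Receiver 3: calculated 200.4 vs reported 161.9 → residual 38.5 km
  Receiver 4: calculated 177.6 vs reported 177.6 → residual 0.0 km
Receiver 1, Receiver 2, Receiver 4 are mutually consistent (residuals ≈ 0); Receiver 3 is off by 38.5 km.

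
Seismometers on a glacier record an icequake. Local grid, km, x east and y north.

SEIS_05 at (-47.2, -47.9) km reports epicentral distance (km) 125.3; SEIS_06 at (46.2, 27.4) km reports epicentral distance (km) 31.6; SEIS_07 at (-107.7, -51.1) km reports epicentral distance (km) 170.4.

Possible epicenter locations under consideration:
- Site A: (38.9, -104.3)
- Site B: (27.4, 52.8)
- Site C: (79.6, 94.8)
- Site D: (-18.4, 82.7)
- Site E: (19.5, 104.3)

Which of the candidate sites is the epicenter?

Site B

For each candidate, compare |candidate − station| to the reported distance:
Site A: residuals SEIS_05 22.4, SEIS_06 100.3, SEIS_07 14.4 → max 100.3 km
Site B: residuals SEIS_05 0.0, SEIS_06 0.0, SEIS_07 0.0 → max 0.0 km
Site C: residuals SEIS_05 65.6, SEIS_06 43.6, SEIS_07 67.0 → max 67.0 km
Site D: residuals SEIS_05 8.4, SEIS_06 53.4, SEIS_07 9.5 → max 53.4 km
Site E: residuals SEIS_05 40.9, SEIS_06 49.8, SEIS_07 30.4 → max 49.8 km
Only Site B has all residuals ≈ 0.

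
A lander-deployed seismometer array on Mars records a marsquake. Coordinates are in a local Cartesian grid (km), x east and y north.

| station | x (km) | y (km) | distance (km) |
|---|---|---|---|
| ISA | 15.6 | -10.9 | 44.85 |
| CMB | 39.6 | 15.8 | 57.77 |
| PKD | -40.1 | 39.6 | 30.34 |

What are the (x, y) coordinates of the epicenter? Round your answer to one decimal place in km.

x ≈ -18.1 km, y ≈ 18.7 km

Circle about each station: (x − 15.6)² + (y + 10.9)² = 44.85²; (x − 39.6)² + (y − 15.8)² = 57.77²; (x + 40.1)² + (y − 39.6)² = 30.34².
Subtracting pairs of circle equations eliminates x²+y² and gives linear equations (the radical axes):
48.0 x + 53.4 y = 129.78
-111.4 x + 101.0 y = 3905.01
Solving the 2×2 system: x ≈ -18.1, y ≈ 18.7 km.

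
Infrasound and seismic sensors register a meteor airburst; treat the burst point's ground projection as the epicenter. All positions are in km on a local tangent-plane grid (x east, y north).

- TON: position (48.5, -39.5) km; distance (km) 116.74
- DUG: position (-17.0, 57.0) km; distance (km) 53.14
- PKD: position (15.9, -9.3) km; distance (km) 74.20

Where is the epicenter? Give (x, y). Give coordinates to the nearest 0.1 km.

Circle about each station: (x − 48.5)² + (y + 39.5)² = 116.74²; (x + 17.0)² + (y − 57.0)² = 53.14²; (x − 15.9)² + (y + 9.3)² = 74.20².
Subtracting the TON equation from the DUG and PKD equations removes the quadratic terms:
-131.0 x + 193.0 y = 10429.87
-65.2 x + 60.4 y = 4549.39
Solving the 2×2 system: x ≈ -53.1, y ≈ 18.0 km.
Check against TON (with the unrounded x, y): √((x − 48.5)²+(y + 39.5)²) = 116.75 ≈ 116.74 km. ✓

-53.1 km east, 18.0 km north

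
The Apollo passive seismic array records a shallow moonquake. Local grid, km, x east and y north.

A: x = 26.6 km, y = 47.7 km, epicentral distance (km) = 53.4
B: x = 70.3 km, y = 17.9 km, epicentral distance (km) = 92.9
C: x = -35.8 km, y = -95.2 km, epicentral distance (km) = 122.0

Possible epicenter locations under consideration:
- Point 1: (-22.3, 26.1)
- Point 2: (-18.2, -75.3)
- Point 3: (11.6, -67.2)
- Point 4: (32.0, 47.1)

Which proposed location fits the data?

Point 1

For each candidate, compare |candidate − station| to the reported distance:
Point 1: residuals A 0.1, B 0.1, C 0.0 → max 0.1 km
Point 2: residuals A 77.5, B 35.6, C 95.4 → max 95.4 km
Point 3: residuals A 62.5, B 10.5, C 66.9 → max 66.9 km
Point 4: residuals A 48.0, B 44.7, C 35.6 → max 48.0 km
Only Point 1 has all residuals ≈ 0.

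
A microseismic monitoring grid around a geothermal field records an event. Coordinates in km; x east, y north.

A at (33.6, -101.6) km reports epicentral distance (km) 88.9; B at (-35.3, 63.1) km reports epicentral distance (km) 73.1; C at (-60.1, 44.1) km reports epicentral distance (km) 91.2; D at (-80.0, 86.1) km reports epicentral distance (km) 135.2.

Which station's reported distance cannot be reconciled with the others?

Solve using three stations at a time. Using A, C, D (subtract circle equations pairwise → linear system) gives (x, y) ≈ (8.0, -16.5).
Distances from that point to each station vs reported:
  A: calculated 88.9 vs reported 88.9 → residual 0.0 km
  B: calculated 90.6 vs reported 73.1 → residual 17.5 km
  C: calculated 91.2 vs reported 91.2 → residual 0.0 km
  D: calculated 135.2 vs reported 135.2 → residual 0.0 km
A, C, D are mutually consistent (residuals ≈ 0); B is off by 17.5 km.

B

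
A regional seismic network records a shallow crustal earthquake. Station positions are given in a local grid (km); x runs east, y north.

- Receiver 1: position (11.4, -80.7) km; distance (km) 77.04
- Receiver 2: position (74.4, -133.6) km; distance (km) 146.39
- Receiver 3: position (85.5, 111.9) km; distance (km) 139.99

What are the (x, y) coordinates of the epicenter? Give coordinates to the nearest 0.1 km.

Circle about each station: (x − 11.4)² + (y + 80.7)² = 77.04²; (x − 74.4)² + (y + 133.6)² = 146.39²; (x − 85.5)² + (y − 111.9)² = 139.99².
Subtracting pairs of circle equations eliminates x²+y² and gives linear equations (the radical axes):
126.0 x − 105.8 y = 1247.00
148.2 x + 385.2 y = -472.63
Solving the 2×2 system: x ≈ 6.7, y ≈ -3.8 km.
Check against Receiver 1 (with the unrounded x, y): √((x − 11.4)²+(y + 80.7)²) = 77.04 ≈ 77.04 km. ✓

(6.7, -3.8)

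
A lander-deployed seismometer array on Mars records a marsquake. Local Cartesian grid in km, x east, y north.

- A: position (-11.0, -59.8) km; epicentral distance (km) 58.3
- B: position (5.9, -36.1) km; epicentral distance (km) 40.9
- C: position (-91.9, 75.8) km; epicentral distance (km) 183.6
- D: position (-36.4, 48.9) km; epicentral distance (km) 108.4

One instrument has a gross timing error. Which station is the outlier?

D

Solve using three stations at a time. Using A, B, C (subtract circle equations pairwise → linear system) gives (x, y) ≈ (45.6, -45.9).
Distances from that point to each station vs reported:
  A: calculated 58.3 vs reported 58.3 → residual 0.0 km
  B: calculated 40.9 vs reported 40.9 → residual 0.0 km
  C: calculated 183.6 vs reported 183.6 → residual 0.0 km
  D: calculated 125.3 vs reported 108.4 → residual 16.9 km
A, B, C are mutually consistent (residuals ≈ 0); D is off by 16.9 km.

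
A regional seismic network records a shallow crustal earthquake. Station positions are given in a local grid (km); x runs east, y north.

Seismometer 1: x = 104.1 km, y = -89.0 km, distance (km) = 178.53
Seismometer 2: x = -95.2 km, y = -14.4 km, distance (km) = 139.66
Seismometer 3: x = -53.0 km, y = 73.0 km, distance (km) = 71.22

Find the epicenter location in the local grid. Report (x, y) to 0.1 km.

Circle about each station: (x − 104.1)² + (y + 89.0)² = 178.53²; (x + 95.2)² + (y + 14.4)² = 139.66²; (x + 53.0)² + (y − 73.0)² = 71.22².
Subtracting the Seismometer 1 equation from the Seismometer 2 and Seismometer 3 equations removes the quadratic terms:
-398.6 x + 149.2 y = 2880.64
-314.2 x + 324.0 y = 16180.86
Solving the 2×2 system: x ≈ 18.0, y ≈ 67.4 km.
Check against Seismometer 1 (with the unrounded x, y): √((x − 104.1)²+(y + 89.0)²) = 178.53 ≈ 178.53 km. ✓

(18.0, 67.4)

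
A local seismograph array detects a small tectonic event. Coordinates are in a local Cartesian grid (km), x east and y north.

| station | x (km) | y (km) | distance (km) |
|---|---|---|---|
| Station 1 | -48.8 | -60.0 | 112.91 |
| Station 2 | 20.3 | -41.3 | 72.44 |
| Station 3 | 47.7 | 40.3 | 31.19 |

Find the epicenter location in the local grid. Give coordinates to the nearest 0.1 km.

Circle about each station: (x + 48.8)² + (y + 60.0)² = 112.91²; (x − 20.3)² + (y + 41.3)² = 72.44²; (x − 47.7)² + (y − 40.3)² = 31.19².
Subtracting the Station 1 equation from the Station 2 and Station 3 equations removes the quadratic terms:
138.2 x + 37.4 y = 3637.45
193.0 x + 200.6 y = 9693.79
Solving the 2×2 system: x ≈ 17.9, y ≈ 31.1 km.
Check against Station 1 (with the unrounded x, y): √((x + 48.8)²+(y + 60.0)²) = 112.91 ≈ 112.91 km. ✓

x ≈ 17.9 km, y ≈ 31.1 km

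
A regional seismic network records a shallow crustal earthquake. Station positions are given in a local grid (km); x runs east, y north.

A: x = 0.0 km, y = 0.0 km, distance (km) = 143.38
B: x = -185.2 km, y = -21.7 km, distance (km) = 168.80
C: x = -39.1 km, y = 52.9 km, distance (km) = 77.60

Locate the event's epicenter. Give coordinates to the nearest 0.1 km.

Circle about each station: x² + y² = 143.38²; (x + 185.2)² + (y + 21.7)² = 168.80²; (x + 39.1)² + (y − 52.9)² = 77.60².
Subtracting pairs of circle equations eliminates x²+y² and gives linear equations (the radical axes):
-370.4 x − 43.4 y = 26834.31
-78.2 x + 105.8 y = 18863.28
Solving the 2×2 system: x ≈ -85.9, y ≈ 114.8 km.
Check against A (with the unrounded x, y): √(x²+y²) = 143.38 ≈ 143.38 km. ✓

x ≈ -85.9 km, y ≈ 114.8 km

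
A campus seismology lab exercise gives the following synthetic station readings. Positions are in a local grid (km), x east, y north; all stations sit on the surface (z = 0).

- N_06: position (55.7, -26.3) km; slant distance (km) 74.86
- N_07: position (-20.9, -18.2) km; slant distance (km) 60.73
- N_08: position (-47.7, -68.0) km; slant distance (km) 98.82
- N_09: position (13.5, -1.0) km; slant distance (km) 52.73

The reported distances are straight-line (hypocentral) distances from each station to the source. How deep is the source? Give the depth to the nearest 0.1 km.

52.2 km

Each station gives a sphere (x−x_i)² + (y−y_i)² + z² = d_i² (stations at z=0).
Subtracting the N_06 sphere from N_07 and N_08: z² cancels, leaving linear equations in x and y:
-153.2 x + 16.2 y = -1110.24
-206.8 x − 83.4 y = -1056.26
Solving: x ≈ 6.803, y ≈ -4.203 km (keep extra digits for the depth step; rounded: 6.8, -4.2).
Then from the N_06 sphere: z² = 74.86² − (x − 55.7)² − (y + 26.3)² with x = 6.803, y = -4.203, so z ≈ 52.200 ≈ 52.2 km.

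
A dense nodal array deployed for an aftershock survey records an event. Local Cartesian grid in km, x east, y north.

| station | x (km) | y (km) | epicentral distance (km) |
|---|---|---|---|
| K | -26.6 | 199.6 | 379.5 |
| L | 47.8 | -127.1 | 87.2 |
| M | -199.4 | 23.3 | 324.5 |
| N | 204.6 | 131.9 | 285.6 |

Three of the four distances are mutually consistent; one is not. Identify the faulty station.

M

Solve using three stations at a time. Using K, L, N (subtract circle equations pairwise → linear system) gives (x, y) ≈ (133.2, -144.6).
Distances from that point to each station vs reported:
  K: calculated 379.5 vs reported 379.5 → residual 0.0 km
  L: calculated 87.2 vs reported 87.2 → residual 0.0 km
  M: calculated 372.6 vs reported 324.5 → residual 48.1 km
  N: calculated 285.6 vs reported 285.6 → residual 0.0 km
K, L, N are mutually consistent (residuals ≈ 0); M is off by 48.1 km.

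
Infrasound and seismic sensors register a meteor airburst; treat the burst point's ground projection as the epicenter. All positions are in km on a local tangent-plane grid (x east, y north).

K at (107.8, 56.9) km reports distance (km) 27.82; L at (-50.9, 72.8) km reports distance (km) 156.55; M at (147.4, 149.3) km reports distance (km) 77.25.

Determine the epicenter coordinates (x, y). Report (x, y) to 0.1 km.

x ≈ 105.2 km, y ≈ 84.6 km

Circle about each station: (x − 107.8)² + (y − 56.9)² = 27.82²; (x + 50.9)² + (y − 72.8)² = 156.55²; (x − 147.4)² + (y − 149.3)² = 77.25².
Subtracting pairs of circle equations eliminates x²+y² and gives linear equations (the radical axes):
-317.4 x + 31.8 y = -30701.75
79.2 x + 184.8 y = 23965.19
Solving the 2×2 system: x ≈ 105.2, y ≈ 84.6 km.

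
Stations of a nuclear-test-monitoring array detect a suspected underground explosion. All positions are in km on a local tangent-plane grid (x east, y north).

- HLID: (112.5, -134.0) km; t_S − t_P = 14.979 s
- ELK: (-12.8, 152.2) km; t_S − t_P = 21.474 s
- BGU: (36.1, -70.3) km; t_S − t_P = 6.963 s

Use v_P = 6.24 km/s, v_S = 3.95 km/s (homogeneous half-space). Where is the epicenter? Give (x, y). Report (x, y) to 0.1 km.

-38.5 km east, -77.5 km north

Distance from S−P lag: d = Δt · v_P v_S / (v_P − v_S) = Δt · (6.24·3.95)/(6.24−3.95) ≈ 10.7633·Δt.
So d_HLID = 161.22, d_ELK = 231.13, d_BGU = 74.94 km.
Circle about each station: (x − 112.5)² + (y + 134.0)² = 161.22²; (x + 12.8)² + (y − 152.2)² = 231.13²; (x − 36.1)² + (y + 70.3)² = 74.94².
Subtracting the HLID equation from the ELK and BGU equations removes the quadratic terms:
-250.6 x + 572.4 y = -34712.76
-152.8 x + 127.4 y = -3991.07
Solving the 2×2 system: x ≈ -38.5, y ≈ -77.5 km.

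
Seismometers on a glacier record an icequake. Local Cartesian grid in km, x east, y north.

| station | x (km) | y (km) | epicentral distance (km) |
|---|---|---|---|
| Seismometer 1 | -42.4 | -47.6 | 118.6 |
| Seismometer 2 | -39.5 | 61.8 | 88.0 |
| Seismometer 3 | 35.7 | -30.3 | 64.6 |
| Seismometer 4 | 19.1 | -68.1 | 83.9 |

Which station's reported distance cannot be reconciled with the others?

Seismometer 4

Solve using three stations at a time. Using Seismometer 1, Seismometer 2, Seismometer 3 (subtract circle equations pairwise → linear system) gives (x, y) ≈ (43.9, 33.7).
Distances from that point to each station vs reported:
  Seismometer 1: calculated 118.6 vs reported 118.6 → residual 0.0 km
  Seismometer 2: calculated 88.0 vs reported 88.0 → residual 0.0 km
  Seismometer 3: calculated 64.6 vs reported 64.6 → residual 0.0 km
  Seismometer 4: calculated 104.8 vs reported 83.9 → residual 20.9 km
Seismometer 1, Seismometer 2, Seismometer 3 are mutually consistent (residuals ≈ 0); Seismometer 4 is off by 20.9 km.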